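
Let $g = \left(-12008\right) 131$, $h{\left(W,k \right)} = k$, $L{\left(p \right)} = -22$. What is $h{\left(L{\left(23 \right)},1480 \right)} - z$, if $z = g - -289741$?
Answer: $1284787$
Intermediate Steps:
$g = -1573048$
$z = -1283307$ ($z = -1573048 - -289741 = -1573048 + 289741 = -1283307$)
$h{\left(L{\left(23 \right)},1480 \right)} - z = 1480 - -1283307 = 1480 + 1283307 = 1284787$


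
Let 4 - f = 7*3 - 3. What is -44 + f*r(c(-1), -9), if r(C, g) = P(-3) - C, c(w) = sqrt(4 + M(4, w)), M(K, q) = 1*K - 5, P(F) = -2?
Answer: -16 + 14*sqrt(3) ≈ 8.2487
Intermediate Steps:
f = -14 (f = 4 - (7*3 - 3) = 4 - (21 - 3) = 4 - 1*18 = 4 - 18 = -14)
M(K, q) = -5 + K (M(K, q) = K - 5 = -5 + K)
c(w) = sqrt(3) (c(w) = sqrt(4 + (-5 + 4)) = sqrt(4 - 1) = sqrt(3))
r(C, g) = -2 - C
-44 + f*r(c(-1), -9) = -44 - 14*(-2 - sqrt(3)) = -44 + (28 + 14*sqrt(3)) = -16 + 14*sqrt(3)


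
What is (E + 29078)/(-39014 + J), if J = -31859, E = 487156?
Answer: -516234/70873 ≈ -7.2839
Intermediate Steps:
(E + 29078)/(-39014 + J) = (487156 + 29078)/(-39014 - 31859) = 516234/(-70873) = 516234*(-1/70873) = -516234/70873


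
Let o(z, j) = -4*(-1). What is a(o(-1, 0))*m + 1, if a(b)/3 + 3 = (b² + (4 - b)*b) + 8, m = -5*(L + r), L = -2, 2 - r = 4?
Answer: 1261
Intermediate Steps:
r = -2 (r = 2 - 1*4 = 2 - 4 = -2)
m = 20 (m = -5*(-2 - 2) = -5*(-4) = 20)
o(z, j) = 4
a(b) = 15 + 3*b² + 3*b*(4 - b) (a(b) = -9 + 3*((b² + (4 - b)*b) + 8) = -9 + 3*((b² + b*(4 - b)) + 8) = -9 + 3*(8 + b² + b*(4 - b)) = -9 + (24 + 3*b² + 3*b*(4 - b)) = 15 + 3*b² + 3*b*(4 - b))
a(o(-1, 0))*m + 1 = (15 + 12*4)*20 + 1 = (15 + 48)*20 + 1 = 63*20 + 1 = 1260 + 1 = 1261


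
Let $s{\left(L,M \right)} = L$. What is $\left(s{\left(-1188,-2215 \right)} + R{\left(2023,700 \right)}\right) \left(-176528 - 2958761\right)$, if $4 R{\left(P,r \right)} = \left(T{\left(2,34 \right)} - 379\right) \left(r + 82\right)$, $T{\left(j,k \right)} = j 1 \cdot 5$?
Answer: $\frac{459805808295}{2} \approx 2.299 \cdot 10^{11}$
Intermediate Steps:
$T{\left(j,k \right)} = 5 j$ ($T{\left(j,k \right)} = j 5 = 5 j$)
$R{\left(P,r \right)} = - \frac{15129}{2} - \frac{369 r}{4}$ ($R{\left(P,r \right)} = \frac{\left(5 \cdot 2 - 379\right) \left(r + 82\right)}{4} = \frac{\left(10 - 379\right) \left(82 + r\right)}{4} = \frac{\left(-369\right) \left(82 + r\right)}{4} = \frac{-30258 - 369 r}{4} = - \frac{15129}{2} - \frac{369 r}{4}$)
$\left(s{\left(-1188,-2215 \right)} + R{\left(2023,700 \right)}\right) \left(-176528 - 2958761\right) = \left(-1188 - \frac{144279}{2}\right) \left(-176528 - 2958761\right) = \left(-1188 - \frac{144279}{2}\right) \left(-3135289\right) = \left(- \frac{146655}{2}\right) \left(-3135289\right) = \frac{459805808295}{2}$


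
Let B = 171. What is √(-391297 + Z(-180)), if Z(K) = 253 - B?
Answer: I*√391215 ≈ 625.47*I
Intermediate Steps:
Z(K) = 82 (Z(K) = 253 - 1*171 = 253 - 171 = 82)
√(-391297 + Z(-180)) = √(-391297 + 82) = √(-391215) = I*√391215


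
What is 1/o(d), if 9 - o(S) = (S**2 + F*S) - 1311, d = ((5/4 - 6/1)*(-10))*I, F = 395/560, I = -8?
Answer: -28/3998735 ≈ -7.0022e-6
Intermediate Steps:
F = 79/112 (F = 395*(1/560) = 79/112 ≈ 0.70536)
d = -380 (d = ((5/4 - 6/1)*(-10))*(-8) = ((5*(1/4) - 6*1)*(-10))*(-8) = ((5/4 - 6)*(-10))*(-8) = -19/4*(-10)*(-8) = (95/2)*(-8) = -380)
o(S) = 1320 - S**2 - 79*S/112 (o(S) = 9 - ((S**2 + 79*S/112) - 1311) = 9 - (-1311 + S**2 + 79*S/112) = 9 + (1311 - S**2 - 79*S/112) = 1320 - S**2 - 79*S/112)
1/o(d) = 1/(1320 - 1*(-380)**2 - 79/112*(-380)) = 1/(1320 - 1*144400 + 7505/28) = 1/(1320 - 144400 + 7505/28) = 1/(-3998735/28) = -28/3998735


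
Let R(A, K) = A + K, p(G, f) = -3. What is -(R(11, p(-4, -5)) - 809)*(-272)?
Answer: -217872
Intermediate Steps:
-(R(11, p(-4, -5)) - 809)*(-272) = -((11 - 3) - 809)*(-272) = -(8 - 809)*(-272) = -(-801)*(-272) = -1*217872 = -217872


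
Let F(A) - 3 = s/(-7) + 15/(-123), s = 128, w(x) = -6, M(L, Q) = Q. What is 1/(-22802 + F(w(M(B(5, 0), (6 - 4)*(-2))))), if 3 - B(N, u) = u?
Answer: -287/6548596 ≈ -4.3826e-5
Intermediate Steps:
B(N, u) = 3 - u
F(A) = -4422/287 (F(A) = 3 + (128/(-7) + 15/(-123)) = 3 + (128*(-1/7) + 15*(-1/123)) = 3 + (-128/7 - 5/41) = 3 - 5283/287 = -4422/287)
1/(-22802 + F(w(M(B(5, 0), (6 - 4)*(-2))))) = 1/(-22802 - 4422/287) = 1/(-6548596/287) = -287/6548596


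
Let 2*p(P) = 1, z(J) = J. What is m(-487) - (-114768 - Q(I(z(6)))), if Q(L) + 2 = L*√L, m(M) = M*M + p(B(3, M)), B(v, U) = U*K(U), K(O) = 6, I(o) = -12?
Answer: 703871/2 - 24*I*√3 ≈ 3.5194e+5 - 41.569*I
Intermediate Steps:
B(v, U) = 6*U (B(v, U) = U*6 = 6*U)
p(P) = ½ (p(P) = (½)*1 = ½)
m(M) = ½ + M² (m(M) = M*M + ½ = M² + ½ = ½ + M²)
Q(L) = -2 + L^(3/2) (Q(L) = -2 + L*√L = -2 + L^(3/2))
m(-487) - (-114768 - Q(I(z(6)))) = (½ + (-487)²) - (-114768 - (-2 + (-12)^(3/2))) = (½ + 237169) - (-114768 - (-2 - 24*I*√3)) = 474339/2 - (-114768 + (2 + 24*I*√3)) = 474339/2 - (-114766 + 24*I*√3) = 474339/2 + (114766 - 24*I*√3) = 703871/2 - 24*I*√3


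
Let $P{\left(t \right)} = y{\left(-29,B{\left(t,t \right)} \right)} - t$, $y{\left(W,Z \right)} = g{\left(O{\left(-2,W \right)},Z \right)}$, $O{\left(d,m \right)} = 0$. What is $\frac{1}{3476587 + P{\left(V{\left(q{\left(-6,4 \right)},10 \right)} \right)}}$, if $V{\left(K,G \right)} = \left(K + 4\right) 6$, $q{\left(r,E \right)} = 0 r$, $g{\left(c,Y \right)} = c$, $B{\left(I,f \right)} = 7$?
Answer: $\frac{1}{3476563} \approx 2.8764 \cdot 10^{-7}$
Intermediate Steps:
$q{\left(r,E \right)} = 0$
$y{\left(W,Z \right)} = 0$
$V{\left(K,G \right)} = 24 + 6 K$ ($V{\left(K,G \right)} = \left(4 + K\right) 6 = 24 + 6 K$)
$P{\left(t \right)} = - t$ ($P{\left(t \right)} = 0 - t = - t$)
$\frac{1}{3476587 + P{\left(V{\left(q{\left(-6,4 \right)},10 \right)} \right)}} = \frac{1}{3476587 - \left(24 + 6 \cdot 0\right)} = \frac{1}{3476587 - \left(24 + 0\right)} = \frac{1}{3476587 - 24} = \frac{1}{3476563}$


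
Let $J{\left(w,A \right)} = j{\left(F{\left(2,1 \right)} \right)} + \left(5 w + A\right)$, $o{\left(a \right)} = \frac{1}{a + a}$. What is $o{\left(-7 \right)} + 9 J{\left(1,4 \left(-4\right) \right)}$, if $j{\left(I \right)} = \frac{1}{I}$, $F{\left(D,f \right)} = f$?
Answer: $- \frac{1261}{14} \approx -90.071$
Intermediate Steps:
$o{\left(a \right)} = \frac{1}{2 a}$
$J{\left(w,A \right)} = 1 + A + 5 w$ ($J{\left(w,A \right)} = 1^{-1} + \left(5 w + A\right) = 1 + \left(A + 5 w\right) = 1 + A + 5 w$)
$o{\left(-7 \right)} + 9 J{\left(1,4 \left(-4\right) \right)} = \frac{1}{2 \left(-7\right)} + 9 \left(1 + 4 \left(-4\right) + 5 \cdot 1\right) = \frac{1}{2} \left(- \frac{1}{7}\right) + 9 \left(1 - 16 + 5\right) = - \frac{1}{14} + 9 \left(-10\right) = - \frac{1}{14} - 90 = - \frac{1261}{14}$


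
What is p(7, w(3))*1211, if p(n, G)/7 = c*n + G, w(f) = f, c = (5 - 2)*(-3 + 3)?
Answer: 25431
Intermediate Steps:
c = 0 (c = 3*0 = 0)
p(n, G) = 7*G (p(n, G) = 7*(0*n + G) = 7*(0 + G) = 7*G)
p(7, w(3))*1211 = (7*3)*1211 = 21*1211 = 25431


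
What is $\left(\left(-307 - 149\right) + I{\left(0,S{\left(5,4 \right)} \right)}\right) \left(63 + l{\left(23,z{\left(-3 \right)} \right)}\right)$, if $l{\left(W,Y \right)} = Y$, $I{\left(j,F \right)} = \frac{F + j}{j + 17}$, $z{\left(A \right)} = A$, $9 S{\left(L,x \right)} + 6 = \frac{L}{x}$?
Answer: $- \frac{1395455}{51} \approx -27362.0$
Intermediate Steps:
$S{\left(L,x \right)} = - \frac{2}{3} + \frac{L}{9 x}$ ($S{\left(L,x \right)} = - \frac{2}{3} + \frac{L \frac{1}{x}}{9} = - \frac{2}{3} + \frac{L}{9 x}$)
$I{\left(j,F \right)} = \frac{F + j}{17 + j}$
$\left(\left(-307 - 149\right) + I{\left(0,S{\left(5,4 \right)} \right)}\right) \left(63 + l{\left(23,z{\left(-3 \right)} \right)}\right) = \left(\left(-307 - 149\right) + \frac{\frac{5 - 24}{9 \cdot 4} + 0}{17 + 0}\right) \left(63 - 3\right) = \left(-456 + \frac{\frac{1}{9} \cdot \frac{1}{4} \left(5 - 24\right) + 0}{17}\right) 60 = \left(-456 + \frac{\frac{1}{9} \cdot \frac{1}{4} \left(-19\right) + 0}{17}\right) 60 = \left(-456 + \frac{- \frac{19}{36} + 0}{17}\right) 60 = \left(-456 + \frac{1}{17} \left(- \frac{19}{36}\right)\right) 60 = \left(-456 - \frac{19}{612}\right) 60 = \left(- \frac{279091}{612}\right) 60 = - \frac{1395455}{51}$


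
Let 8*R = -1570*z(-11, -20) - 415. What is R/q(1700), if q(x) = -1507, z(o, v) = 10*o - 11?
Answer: -189555/12056 ≈ -15.723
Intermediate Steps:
z(o, v) = -11 + 10*o
R = 189555/8 (R = (-1570*(-11 + 10*(-11)) - 415)/8 = (-1570*(-11 - 110) - 415)/8 = (-1570*(-121) - 415)/8 = (189970 - 415)/8 = (⅛)*189555 = 189555/8 ≈ 23694.)
R/q(1700) = (189555/8)/(-1507) = (189555/8)*(-1/1507) = -189555/12056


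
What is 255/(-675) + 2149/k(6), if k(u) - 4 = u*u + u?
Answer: 95923/2070 ≈ 46.340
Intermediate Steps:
k(u) = 4 + u + u**2 (k(u) = 4 + (u*u + u) = 4 + (u**2 + u) = 4 + (u + u**2) = 4 + u + u**2)
255/(-675) + 2149/k(6) = 255/(-675) + 2149/(4 + 6 + 6**2) = 255*(-1/675) + 2149/(4 + 6 + 36) = -17/45 + 2149/46 = 95923/2070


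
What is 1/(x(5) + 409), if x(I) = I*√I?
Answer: 409/167156 - 5*√5/167156 ≈ 0.0023799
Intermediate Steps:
x(I) = I^(3/2)
1/(x(5) + 409) = 1/(5^(3/2) + 409) = 1/(5*√5 + 409) = 1/(409 + 5*√5)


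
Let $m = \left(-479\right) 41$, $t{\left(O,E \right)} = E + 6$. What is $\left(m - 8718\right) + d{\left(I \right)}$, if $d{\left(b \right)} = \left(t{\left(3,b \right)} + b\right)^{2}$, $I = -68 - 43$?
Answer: $18299$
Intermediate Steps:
$t{\left(O,E \right)} = 6 + E$
$m = -19639$
$I = -111$
$d{\left(b \right)} = \left(6 + 2 b\right)^{2}$ ($d{\left(b \right)} = \left(\left(6 + b\right) + b\right)^{2} = \left(6 + 2 b\right)^{2}$)
$\left(m - 8718\right) + d{\left(I \right)} = \left(-19639 - 8718\right) + 4 \left(3 - 111\right)^{2} = \left(-19639 - 8718\right) + 4 \left(-108\right)^{2} = -28357 + 4 \cdot 11664 = -28357 + 46656 = 18299$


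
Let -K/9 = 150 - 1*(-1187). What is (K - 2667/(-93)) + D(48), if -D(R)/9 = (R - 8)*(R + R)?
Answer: -1443494/31 ≈ -46564.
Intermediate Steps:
D(R) = -18*R*(-8 + R) (D(R) = -9*(R - 8)*(R + R) = -9*(-8 + R)*2*R = -18*R*(-8 + R))
K = -12033 (K = -9*(150 - 1*(-1187)) = -9*(150 + 1187) = -9*1337 = -12033)
(K - 2667/(-93)) + D(48) = (-12033 - 2667/(-93)) + 18*48*(8 - 1*48) = (-12033 - 2667*(-1/93)) + 18*48*(8 - 48) = (-12033 + 889/31) + 18*48*(-40) = -372134/31 - 34560 = -1443494/31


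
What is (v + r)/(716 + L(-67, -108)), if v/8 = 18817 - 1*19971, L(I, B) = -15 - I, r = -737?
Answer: -3323/256 ≈ -12.980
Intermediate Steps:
v = -9232 (v = 8*(18817 - 1*19971) = 8*(18817 - 19971) = 8*(-1154) = -9232)
(v + r)/(716 + L(-67, -108)) = (-9232 - 737)/(716 + (-15 - 1*(-67))) = -9969/(716 + (-15 + 67)) = -9969/(716 + 52) = -9969/768 = -9969*1/768 = -3323/256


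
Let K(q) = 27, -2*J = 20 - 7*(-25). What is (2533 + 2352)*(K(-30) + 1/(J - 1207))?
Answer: 344104285/2609 ≈ 1.3189e+5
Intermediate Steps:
J = -195/2 (J = -(20 - 7*(-25))/2 = -(20 + 175)/2 = -½*195 = -195/2 ≈ -97.500)
(2533 + 2352)*(K(-30) + 1/(J - 1207)) = (2533 + 2352)*(27 + 1/(-195/2 - 1207)) = 4885*(27 + 1/(-2609/2)) = 4885*(27 - 2/2609) = 4885*(70441/2609) = 344104285/2609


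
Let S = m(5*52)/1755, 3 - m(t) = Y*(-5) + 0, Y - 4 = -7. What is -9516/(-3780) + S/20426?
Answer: 15040829/5974605 ≈ 2.5175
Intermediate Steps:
Y = -3 (Y = 4 - 7 = -3)
m(t) = -12 (m(t) = 3 - (-3*(-5) + 0) = 3 - (15 + 0) = 3 - 1*15 = 3 - 15 = -12)
S = -4/585 (S = -12/1755 = -12*1/1755 = -4/585 ≈ -0.0068376)
-9516/(-3780) + S/20426 = -9516/(-3780) - 4/585/20426 = -9516*(-1/3780) - 4/585*1/20426 = 793/315 - 2/5974605 = 15040829/5974605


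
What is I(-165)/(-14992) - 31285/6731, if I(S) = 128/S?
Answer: -4836763577/1040646255 ≈ -4.6478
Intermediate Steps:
I(-165)/(-14992) - 31285/6731 = (128/(-165))/(-14992) - 31285/6731 = (128*(-1/165))*(-1/14992) - 31285*1/6731 = -128/165*(-1/14992) - 31285/6731 = 8/154605 - 31285/6731 = -4836763577/1040646255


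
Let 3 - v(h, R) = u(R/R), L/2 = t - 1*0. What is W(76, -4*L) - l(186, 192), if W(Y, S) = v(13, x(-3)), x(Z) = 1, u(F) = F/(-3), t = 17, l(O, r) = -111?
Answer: 343/3 ≈ 114.33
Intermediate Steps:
L = 34 (L = 2*(17 - 1*0) = 2*(17 + 0) = 2*17 = 34)
u(F) = -F/3 (u(F) = F*(-1/3) = -F/3)
v(h, R) = 10/3 (v(h, R) = 3 - (-1)*R/R/3 = 3 - (-1)/3 = 3 - 1*(-1/3) = 3 + 1/3 = 10/3)
W(Y, S) = 10/3
W(76, -4*L) - l(186, 192) = 10/3 - 1*(-111) = 10/3 + 111 = 343/3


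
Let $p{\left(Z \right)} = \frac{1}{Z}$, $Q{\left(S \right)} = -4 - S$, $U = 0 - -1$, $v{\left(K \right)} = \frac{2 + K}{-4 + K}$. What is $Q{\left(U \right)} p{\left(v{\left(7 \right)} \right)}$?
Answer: $- \frac{5}{3} \approx -1.6667$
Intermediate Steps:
$v{\left(K \right)} = \frac{2 + K}{-4 + K}$
$U = 1$ ($U = 0 + 1 = 1$)
$Q{\left(U \right)} p{\left(v{\left(7 \right)} \right)} = \frac{-4 - 1}{\frac{1}{-4 + 7} \left(2 + 7\right)} = \frac{-4 - 1}{\frac{1}{3} \cdot 9} = - \frac{5}{\frac{1}{3} \cdot 9} = - \frac{5}{3}$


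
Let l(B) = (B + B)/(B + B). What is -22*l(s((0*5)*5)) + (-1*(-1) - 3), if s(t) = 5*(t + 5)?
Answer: -24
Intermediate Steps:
s(t) = 25 + 5*t (s(t) = 5*(5 + t) = 25 + 5*t)
l(B) = 1 (l(B) = (2*B)/((2*B)) = (2*B)*(1/(2*B)) = 1)
-22*l(s((0*5)*5)) + (-1*(-1) - 3) = -22*1 + (-1*(-1) - 3) = -22 + (1 - 3) = -22 - 2 = -24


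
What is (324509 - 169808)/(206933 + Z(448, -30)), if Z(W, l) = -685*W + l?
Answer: -154701/99977 ≈ -1.5474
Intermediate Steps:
Z(W, l) = l - 685*W
(324509 - 169808)/(206933 + Z(448, -30)) = (324509 - 169808)/(206933 + (-30 - 685*448)) = 154701/(206933 + (-30 - 306880)) = 154701/(206933 - 306910) = 154701/(-99977) = 154701*(-1/99977) = -154701/99977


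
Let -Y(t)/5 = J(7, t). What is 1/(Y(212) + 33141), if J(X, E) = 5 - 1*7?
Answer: 1/33151 ≈ 3.0165e-5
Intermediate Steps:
J(X, E) = -2 (J(X, E) = 5 - 7 = -2)
Y(t) = 10 (Y(t) = -5*(-2) = 10)
1/(Y(212) + 33141) = 1/(10 + 33141) = 1/33151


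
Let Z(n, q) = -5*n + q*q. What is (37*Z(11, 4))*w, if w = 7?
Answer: -10101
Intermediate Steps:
Z(n, q) = q² - 5*n (Z(n, q) = -5*n + q² = q² - 5*n)
(37*Z(11, 4))*w = (37*(4² - 5*11))*7 = (37*(16 - 55))*7 = (37*(-39))*7 = -1443*7 = -10101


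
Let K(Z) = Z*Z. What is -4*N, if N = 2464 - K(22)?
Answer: -7920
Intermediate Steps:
K(Z) = Z**2
N = 1980 (N = 2464 - 1*22**2 = 2464 - 1*484 = 2464 - 484 = 1980)
-4*N = -4*1980 = -7920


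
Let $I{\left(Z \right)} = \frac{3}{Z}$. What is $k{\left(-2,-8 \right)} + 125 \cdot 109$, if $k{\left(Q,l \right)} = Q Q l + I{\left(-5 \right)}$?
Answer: $\frac{67962}{5} \approx 13592.0$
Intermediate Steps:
$k{\left(Q,l \right)} = - \frac{3}{5} + l Q^{2}$ ($k{\left(Q,l \right)} = Q Q l + \frac{3}{-5} = Q^{2} l + 3 \left(- \frac{1}{5}\right) = l Q^{2} - \frac{3}{5} = - \frac{3}{5} + l Q^{2}$)
$k{\left(-2,-8 \right)} + 125 \cdot 109 = \left(- \frac{3}{5} - 8 \left(-2\right)^{2}\right) + 125 \cdot 109 = \left(- \frac{3}{5} - 32\right) + 13625 = - \frac{163}{5} + 13625 = \frac{67962}{5}$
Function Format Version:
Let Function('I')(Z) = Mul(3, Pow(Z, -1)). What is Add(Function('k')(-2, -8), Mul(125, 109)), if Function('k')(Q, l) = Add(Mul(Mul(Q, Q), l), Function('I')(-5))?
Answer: Rational(67962, 5) ≈ 13592.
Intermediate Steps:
Function('k')(Q, l) = Add(Rational(-3, 5), Mul(l, Pow(Q, 2))) (Function('k')(Q, l) = Add(Mul(Mul(Q, Q), l), Mul(3, Pow(-5, -1))) = Add(Mul(Pow(Q, 2), l), Mul(3, Rational(-1, 5))) = Add(Mul(l, Pow(Q, 2)), Rational(-3, 5)) = Add(Rational(-3, 5), Mul(l, Pow(Q, 2))))
Add(Function('k')(-2, -8), Mul(125, 109)) = Add(Add(Rational(-3, 5), Mul(-8, Pow(-2, 2))), Mul(125, 109)) = Add(Add(Rational(-3, 5), Mul(-8, 4)), 13625) = Add(Add(Rational(-3, 5), -32), 13625) = Add(Rational(-163, 5), 13625) = Rational(67962, 5)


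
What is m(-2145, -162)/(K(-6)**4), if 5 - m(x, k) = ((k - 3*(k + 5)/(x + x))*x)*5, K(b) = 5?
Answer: -695449/250 ≈ -2781.8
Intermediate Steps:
m(x, k) = 5 - 5*x*(k - 3*(5 + k)/(2*x)) (m(x, k) = 5 - (k - 3*(k + 5)/(x + x))*x*5 = 5 - (k - 3*(5 + k)/(2*x))*x*5 = 5 - x*(k - 3*(5 + k)/(2*x))*5 = 5 - 5*x*(k - 3*(5 + k)/(2*x)))
m(-2145, -162)/(K(-6)**4) = (85/2 + (15/2)*(-162) - 5*(-162)*(-2145))/(5**4) = (85/2 - 1215 - 1737450)/625 = -3477245/2*1/625 = -695449/250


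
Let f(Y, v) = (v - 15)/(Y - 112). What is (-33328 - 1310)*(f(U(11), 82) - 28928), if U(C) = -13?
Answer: 125253328746/125 ≈ 1.0020e+9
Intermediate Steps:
f(Y, v) = (-15 + v)/(-112 + Y)
(-33328 - 1310)*(f(U(11), 82) - 28928) = (-33328 - 1310)*((-15 + 82)/(-112 - 13) - 28928) = -34638*(67/(-125) - 28928) = -34638*(-1/125*67 - 28928) = -34638*(-67/125 - 28928) = -34638*(-3616067/125) = 125253328746/125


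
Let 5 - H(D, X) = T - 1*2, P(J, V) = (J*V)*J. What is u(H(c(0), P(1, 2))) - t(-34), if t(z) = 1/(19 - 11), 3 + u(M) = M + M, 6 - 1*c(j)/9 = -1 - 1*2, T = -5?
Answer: 167/8 ≈ 20.875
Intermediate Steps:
P(J, V) = V*J²
c(j) = 81 (c(j) = 54 - 9*(-1 - 1*2) = 54 - 9*(-1 - 2) = 54 - 9*(-3) = 54 + 27 = 81)
H(D, X) = 12 (H(D, X) = 5 - (-5 - 1*2) = 5 - (-5 - 2) = 5 - 1*(-7) = 5 + 7 = 12)
u(M) = -3 + 2*M (u(M) = -3 + (M + M) = -3 + 2*M)
t(z) = ⅛ (t(z) = 1/8 = ⅛)
u(H(c(0), P(1, 2))) - t(-34) = (-3 + 2*12) - 1*⅛ = (-3 + 24) - ⅛ = 21 - ⅛ = 167/8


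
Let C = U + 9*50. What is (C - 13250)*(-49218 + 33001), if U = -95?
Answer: 209118215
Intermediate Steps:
C = 355 (C = -95 + 9*50 = -95 + 450 = 355)
(C - 13250)*(-49218 + 33001) = (355 - 13250)*(-49218 + 33001) = -12895*(-16217) = 209118215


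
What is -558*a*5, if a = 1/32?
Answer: -1395/16 ≈ -87.188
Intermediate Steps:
a = 1/32 ≈ 0.031250
-558*a*5 = -279*5/16 = -558*5/32 = -1395/16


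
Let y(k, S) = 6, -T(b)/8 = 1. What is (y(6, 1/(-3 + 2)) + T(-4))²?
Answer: 4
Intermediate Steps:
T(b) = -8 (T(b) = -8*1 = -8)
(y(6, 1/(-3 + 2)) + T(-4))² = (6 - 8)² = (-2)² = 4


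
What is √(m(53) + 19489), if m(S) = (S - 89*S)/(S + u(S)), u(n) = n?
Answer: √19445 ≈ 139.45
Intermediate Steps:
m(S) = -44 (m(S) = (S - 89*S)/(S + S) = (-88*S)/((2*S)) = (-88*S)*(1/(2*S)) = -44)
√(m(53) + 19489) = √(-44 + 19489) = √19445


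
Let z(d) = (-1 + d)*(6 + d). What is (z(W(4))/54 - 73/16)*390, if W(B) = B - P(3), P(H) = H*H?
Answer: -43745/24 ≈ -1822.7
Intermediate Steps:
P(H) = H²
W(B) = -9 + B (W(B) = B - 1*3² = B - 1*9 = B - 9 = -9 + B)
(z(W(4))/54 - 73/16)*390 = ((-6 + (-9 + 4)² + 5*(-9 + 4))/54 - 73/16)*390 = ((-6 + (-5)² + 5*(-5))*(1/54) - 73*1/16)*390 = ((-6 + 25 - 25)*(1/54) - 73/16)*390 = (-6*1/54 - 73/16)*390 = (-⅑ - 73/16)*390 = -673/144*390 = -43745/24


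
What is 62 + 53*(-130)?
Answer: -6828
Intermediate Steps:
62 + 53*(-130) = 62 - 6890 = -6828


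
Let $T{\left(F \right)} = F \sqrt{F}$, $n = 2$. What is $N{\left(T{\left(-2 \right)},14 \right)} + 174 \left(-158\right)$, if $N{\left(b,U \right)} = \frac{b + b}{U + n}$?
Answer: $-27492 - \frac{i \sqrt{2}}{4} \approx -27492.0 - 0.35355 i$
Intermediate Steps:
$T{\left(F \right)} = F^{\frac{3}{2}}$
$N{\left(b,U \right)} = \frac{2 b}{2 + U}$ ($N{\left(b,U \right)} = \frac{b + b}{U + 2} = \frac{2 b}{2 + U}$)
$N{\left(T{\left(-2 \right)},14 \right)} + 174 \left(-158\right) = \frac{2 \left(-2\right)^{\frac{3}{2}}}{2 + 14} + 174 \left(-158\right) = \frac{2 \left(- 2 i \sqrt{2}\right)}{16} - 27492 = 2 \left(- 2 i \sqrt{2}\right) \frac{1}{16} - 27492 = - \frac{i \sqrt{2}}{4} - 27492 = -27492 - \frac{i \sqrt{2}}{4}$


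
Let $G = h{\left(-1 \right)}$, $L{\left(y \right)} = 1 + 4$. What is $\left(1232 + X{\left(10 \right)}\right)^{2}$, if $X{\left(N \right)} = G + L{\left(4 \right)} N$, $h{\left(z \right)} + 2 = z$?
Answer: $1635841$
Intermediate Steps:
$h{\left(z \right)} = -2 + z$
$L{\left(y \right)} = 5$
$G = -3$ ($G = -2 - 1 = -3$)
$X{\left(N \right)} = -3 + 5 N$
$\left(1232 + X{\left(10 \right)}\right)^{2} = \left(1232 + \left(-3 + 5 \cdot 10\right)\right)^{2} = \left(1232 + \left(-3 + 50\right)\right)^{2} = \left(1232 + 47\right)^{2} = 1279^{2} = 1635841$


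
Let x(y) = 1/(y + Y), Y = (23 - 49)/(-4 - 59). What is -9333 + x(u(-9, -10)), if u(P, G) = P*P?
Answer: -47868894/5129 ≈ -9333.0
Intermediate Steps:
Y = 26/63 (Y = -26/(-63) = -26*(-1/63) = 26/63 ≈ 0.41270)
u(P, G) = P²
x(y) = 1/(26/63 + y) (x(y) = 1/(y + 26/63) = 1/(26/63 + y))
-9333 + x(u(-9, -10)) = -9333 + 63/(26 + 63*(-9)²) = -9333 + 63/(26 + 63*81) = -9333 + 63/(26 + 5103) = -9333 + 63/5129 = -47868894/5129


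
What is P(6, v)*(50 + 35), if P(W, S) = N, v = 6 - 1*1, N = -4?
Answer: -340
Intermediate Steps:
v = 5 (v = 6 - 1 = 5)
P(W, S) = -4
P(6, v)*(50 + 35) = -4*(50 + 35) = -4*85 = -340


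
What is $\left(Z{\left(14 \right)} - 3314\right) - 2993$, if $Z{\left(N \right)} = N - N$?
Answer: $-6307$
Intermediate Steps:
$Z{\left(N \right)} = 0$
$\left(Z{\left(14 \right)} - 3314\right) - 2993 = \left(0 - 3314\right) - 2993 = -3314 - 2993 = -6307$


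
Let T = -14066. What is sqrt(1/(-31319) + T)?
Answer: I*sqrt(13797054749545)/31319 ≈ 118.6*I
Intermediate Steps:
sqrt(1/(-31319) + T) = sqrt(1/(-31319) - 14066) = sqrt(-1/31319 - 14066) = sqrt(-440533055/31319) = I*sqrt(13797054749545)/31319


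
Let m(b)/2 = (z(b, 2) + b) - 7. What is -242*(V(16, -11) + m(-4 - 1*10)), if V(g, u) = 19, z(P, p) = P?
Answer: 12342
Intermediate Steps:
m(b) = -14 + 4*b (m(b) = 2*((b + b) - 7) = 2*(2*b - 7) = 2*(-7 + 2*b) = -14 + 4*b)
-242*(V(16, -11) + m(-4 - 1*10)) = -242*(19 + (-14 + 4*(-4 - 1*10))) = -242*(19 + (-14 + 4*(-4 - 10))) = -242*(19 + (-14 + 4*(-14))) = -242*(19 + (-14 - 56)) = -242*(19 - 70) = -242*(-51) = 12342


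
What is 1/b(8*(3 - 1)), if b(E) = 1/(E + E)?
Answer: 32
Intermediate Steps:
b(E) = 1/(2*E)
1/b(8*(3 - 1)) = 1/(1/(2*((8*(3 - 1))))) = 1/(1/(2*((8*2)))) = 1/((1/2)/16) = 1/((1/2)*(1/16)) = 1/(1/32) = 32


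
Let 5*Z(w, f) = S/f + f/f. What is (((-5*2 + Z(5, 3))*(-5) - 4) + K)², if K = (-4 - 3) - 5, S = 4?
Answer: 9025/9 ≈ 1002.8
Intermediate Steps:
Z(w, f) = ⅕ + 4/(5*f) (Z(w, f) = (4/f + f/f)/5 = (4/f + 1)/5 = (1 + 4/f)/5 = ⅕ + 4/(5*f))
K = -12 (K = -7 - 5 = -12)
(((-5*2 + Z(5, 3))*(-5) - 4) + K)² = (((-5*2 + (⅕)*(4 + 3)/3)*(-5) - 4) - 12)² = (((-10 + (⅕)*(⅓)*7)*(-5) - 4) - 12)² = (((-10 + 7/15)*(-5) - 4) - 12)² = ((-143/15*(-5) - 4) - 12)² = ((143/3 - 4) - 12)² = (131/3 - 12)² = (95/3)² = 9025/9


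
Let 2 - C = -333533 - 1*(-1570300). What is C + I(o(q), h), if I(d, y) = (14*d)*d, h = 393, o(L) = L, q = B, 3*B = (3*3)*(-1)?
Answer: -1236639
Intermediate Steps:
B = -3 (B = ((3*3)*(-1))/3 = (9*(-1))/3 = (⅓)*(-9) = -3)
q = -3
I(d, y) = 14*d²
C = -1236765 (C = 2 - (-333533 - 1*(-1570300)) = 2 - (-333533 + 1570300) = 2 - 1*1236767 = 2 - 1236767 = -1236765)
C + I(o(q), h) = -1236765 + 14*(-3)² = -1236765 + 14*9 = -1236765 + 126 = -1236639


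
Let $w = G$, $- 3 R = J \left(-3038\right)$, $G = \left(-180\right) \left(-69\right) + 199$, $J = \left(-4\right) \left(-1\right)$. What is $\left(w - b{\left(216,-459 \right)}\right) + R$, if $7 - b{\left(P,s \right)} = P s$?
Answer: $- \frac{247444}{3} \approx -82481.0$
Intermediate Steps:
$b{\left(P,s \right)} = 7 - P s$
$J = 4$
$G = 12619$ ($G = 12420 + 199 = 12619$)
$R = \frac{12152}{3}$ ($R = - \frac{4 \left(-3038\right)}{3} = \left(- \frac{1}{3}\right) \left(-12152\right) = \frac{12152}{3} \approx 4050.7$)
$w = 12619$
$\left(w - b{\left(216,-459 \right)}\right) + R = \left(12619 - \left(7 - 216 \left(-459\right)\right)\right) + \frac{12152}{3} = \left(12619 - \left(7 + 99144\right)\right) + \frac{12152}{3} = \left(12619 - 99151\right) + \frac{12152}{3} = -86532 + \frac{12152}{3} = - \frac{247444}{3}$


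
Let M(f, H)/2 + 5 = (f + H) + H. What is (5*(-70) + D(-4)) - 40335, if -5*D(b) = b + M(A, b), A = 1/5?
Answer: -1016977/25 ≈ -40679.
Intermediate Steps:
A = 1/5 ≈ 0.20000
M(f, H) = -10 + 2*f + 4*H (M(f, H) = -10 + 2*((f + H) + H) = -10 + 2*((H + f) + H) = -10 + 2*(f + 2*H) = -10 + (2*f + 4*H) = -10 + 2*f + 4*H)
D(b) = 48/25 - b (D(b) = -(b + (-10 + 2*(1/5) + 4*b))/5 = -(b + (-10 + 2/5 + 4*b))/5 = -(b + (-48/5 + 4*b))/5 = -(-48/5 + 5*b)/5 = 48/25 - b)
(5*(-70) + D(-4)) - 40335 = (5*(-70) + (48/25 - 1*(-4))) - 40335 = (-350 + (48/25 + 4)) - 40335 = (-350 + 148/25) - 40335 = -8602/25 - 40335 = -1016977/25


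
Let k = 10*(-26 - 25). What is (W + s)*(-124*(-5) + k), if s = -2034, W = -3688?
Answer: -629420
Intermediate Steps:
k = -510 (k = 10*(-51) = -510)
(W + s)*(-124*(-5) + k) = (-3688 - 2034)*(-124*(-5) - 510) = -5722*(620 - 510) = -5722*110 = -629420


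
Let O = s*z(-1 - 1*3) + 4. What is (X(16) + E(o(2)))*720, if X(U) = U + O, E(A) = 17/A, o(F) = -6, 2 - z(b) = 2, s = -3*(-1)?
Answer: 12360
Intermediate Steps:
s = 3
z(b) = 0 (z(b) = 2 - 1*2 = 2 - 2 = 0)
O = 4 (O = 3*0 + 4 = 0 + 4 = 4)
X(U) = 4 + U (X(U) = U + 4 = 4 + U)
(X(16) + E(o(2)))*720 = ((4 + 16) + 17/(-6))*720 = (20 + 17*(-⅙))*720 = (20 - 17/6)*720 = (103/6)*720 = 12360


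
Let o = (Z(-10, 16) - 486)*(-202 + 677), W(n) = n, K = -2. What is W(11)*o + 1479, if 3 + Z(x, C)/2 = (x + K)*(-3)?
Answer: -2193021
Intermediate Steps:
Z(x, C) = 6 - 6*x (Z(x, C) = -6 + 2*((x - 2)*(-3)) = -6 + 2*((-2 + x)*(-3)) = -6 + 2*(6 - 3*x) = -6 + (12 - 6*x) = 6 - 6*x)
o = -199500 (o = ((6 - 6*(-10)) - 486)*(-202 + 677) = ((6 + 60) - 486)*475 = (66 - 486)*475 = -420*475 = -199500)
W(11)*o + 1479 = 11*(-199500) + 1479 = -2194500 + 1479 = -2193021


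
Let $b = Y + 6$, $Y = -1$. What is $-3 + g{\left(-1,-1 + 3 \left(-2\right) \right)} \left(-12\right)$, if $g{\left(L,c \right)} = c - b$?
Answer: $141$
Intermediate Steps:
$b = 5$ ($b = -1 + 6 = 5$)
$g{\left(L,c \right)} = -5 + c$ ($g{\left(L,c \right)} = c - 5 = -5 + c$)
$-3 + g{\left(-1,-1 + 3 \left(-2\right) \right)} \left(-12\right) = -3 + \left(-5 + \left(-1 + 3 \left(-2\right)\right)\right) \left(-12\right) = -3 + \left(-5 - 7\right) \left(-12\right) = -3 - -144 = -3 + 144 = 141$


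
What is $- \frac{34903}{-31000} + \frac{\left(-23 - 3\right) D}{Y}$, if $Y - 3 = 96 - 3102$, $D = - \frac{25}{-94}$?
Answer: $\frac{379716871}{336567000} \approx 1.1282$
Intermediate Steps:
$D = \frac{25}{94}$ ($D = \left(-25\right) \left(- \frac{1}{94}\right) = \frac{25}{94} \approx 0.26596$)
$Y = -3003$ ($Y = 3 + \left(96 - 3102\right) = 3 - 3006 = -3003$)
$- \frac{34903}{-31000} + \frac{\left(-23 - 3\right) D}{Y} = - \frac{34903}{-31000} + \frac{\left(-23 - 3\right) \frac{25}{94}}{-3003} = \left(-34903\right) \left(- \frac{1}{31000}\right) + \left(-26\right) \frac{25}{94} \left(- \frac{1}{3003}\right) = \frac{34903}{31000} - - \frac{25}{10857} = \frac{34903}{31000} + \frac{25}{10857} = \frac{379716871}{336567000}$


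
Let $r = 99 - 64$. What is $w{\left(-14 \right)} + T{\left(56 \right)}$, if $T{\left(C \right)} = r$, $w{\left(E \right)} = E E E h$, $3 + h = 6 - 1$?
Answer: $-5453$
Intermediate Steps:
$h = 2$ ($h = -3 + \left(6 - 1\right) = -3 + 5 = 2$)
$r = 35$ ($r = 99 - 64 = 35$)
$w{\left(E \right)} = 2 E^{3}$ ($w{\left(E \right)} = E E E 2 = E E^{2} \cdot 2 = E^{3} \cdot 2 = 2 E^{3}$)
$T{\left(C \right)} = 35$
$w{\left(-14 \right)} + T{\left(56 \right)} = 2 \left(-14\right)^{3} + 35 = 2 \left(-2744\right) + 35 = -5488 + 35 = -5453$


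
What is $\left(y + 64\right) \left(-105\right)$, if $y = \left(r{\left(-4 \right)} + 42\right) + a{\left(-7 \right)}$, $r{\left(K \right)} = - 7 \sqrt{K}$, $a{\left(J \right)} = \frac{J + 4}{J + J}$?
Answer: $- \frac{22305}{2} + 1470 i \approx -11153.0 + 1470.0 i$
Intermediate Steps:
$a{\left(J \right)} = \frac{4 + J}{2 J}$
$y = \frac{591}{14} - 14 i$ ($y = \left(- 7 \sqrt{-4} + 42\right) + \frac{4 - 7}{2 \left(-7\right)} = \left(- 7 \cdot 2 i + 42\right) + \frac{1}{2} \left(- \frac{1}{7}\right) \left(-3\right) = \left(- 14 i + 42\right) + \frac{3}{14} = \left(42 - 14 i\right) + \frac{3}{14} = \frac{591}{14} - 14 i \approx 42.214 - 14.0 i$)
$\left(y + 64\right) \left(-105\right) = \left(\left(\frac{591}{14} - 14 i\right) + 64\right) \left(-105\right) = \left(\frac{1487}{14} - 14 i\right) \left(-105\right) = - \frac{22305}{2} + 1470 i$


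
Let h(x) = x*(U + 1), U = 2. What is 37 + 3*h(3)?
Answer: 64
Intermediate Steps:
h(x) = 3*x (h(x) = x*(2 + 1) = x*3 = 3*x)
37 + 3*h(3) = 37 + 3*(3*3) = 37 + 3*9 = 37 + 27 = 64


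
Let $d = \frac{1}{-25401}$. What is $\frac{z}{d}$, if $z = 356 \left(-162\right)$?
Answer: $1464926472$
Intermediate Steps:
$d = - \frac{1}{25401} \approx -3.9369 \cdot 10^{-5}$
$z = -57672$
$\frac{z}{d} = - \frac{57672}{- \frac{1}{25401}} = \left(-57672\right) \left(-25401\right) = 1464926472$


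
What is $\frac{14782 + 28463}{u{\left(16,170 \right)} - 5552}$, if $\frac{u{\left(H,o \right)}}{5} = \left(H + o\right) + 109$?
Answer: $- \frac{4805}{453} \approx -10.607$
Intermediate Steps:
$u{\left(H,o \right)} = 545 + 5 H + 5 o$ ($u{\left(H,o \right)} = 5 \left(\left(H + o\right) + 109\right) = 5 \left(109 + H + o\right) = 545 + 5 H + 5 o$)
$\frac{14782 + 28463}{u{\left(16,170 \right)} - 5552} = \frac{14782 + 28463}{\left(545 + 5 \cdot 16 + 5 \cdot 170\right) - 5552} = \frac{43245}{\left(545 + 80 + 850\right) - 5552} = \frac{43245}{1475 - 5552} = \frac{43245}{-4077} = 43245 \left(- \frac{1}{4077}\right) = - \frac{4805}{453}$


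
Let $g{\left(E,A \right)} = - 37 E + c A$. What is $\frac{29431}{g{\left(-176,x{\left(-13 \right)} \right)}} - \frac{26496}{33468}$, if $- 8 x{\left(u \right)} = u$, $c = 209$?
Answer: $\frac{535637368}{152873457} \approx 3.5038$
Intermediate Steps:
$x{\left(u \right)} = - \frac{u}{8}$
$g{\left(E,A \right)} = - 37 E + 209 A$
$\frac{29431}{g{\left(-176,x{\left(-13 \right)} \right)}} - \frac{26496}{33468} = \frac{29431}{\left(-37\right) \left(-176\right) + 209 \left(\left(- \frac{1}{8}\right) \left(-13\right)\right)} - \frac{26496}{33468} = \frac{29431}{6512 + 209 \cdot \frac{13}{8}} - \frac{2208}{2789} = \frac{29431}{6512 + \frac{2717}{8}} - \frac{2208}{2789} = \frac{29431}{\frac{54813}{8}} - \frac{2208}{2789} = 29431 \cdot \frac{8}{54813} - \frac{2208}{2789} = \frac{235448}{54813} - \frac{2208}{2789} = \frac{535637368}{152873457}$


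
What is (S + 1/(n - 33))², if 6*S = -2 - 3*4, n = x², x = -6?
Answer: 4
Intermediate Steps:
n = 36 (n = (-6)² = 36)
S = -7/3 (S = (-2 - 3*4)/6 = (-2 - 12)/6 = (⅙)*(-14) = -7/3 ≈ -2.3333)
(S + 1/(n - 33))² = (-7/3 + 1/(36 - 33))² = (-7/3 + 1/3)² = (-7/3 + ⅓)² = (-2)² = 4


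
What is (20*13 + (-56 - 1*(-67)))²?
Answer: 73441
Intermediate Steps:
(20*13 + (-56 - 1*(-67)))² = (260 + (-56 + 67))² = (260 + 11)² = 271² = 73441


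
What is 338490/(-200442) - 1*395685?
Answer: -13218705210/33407 ≈ -3.9569e+5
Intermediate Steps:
338490/(-200442) - 1*395685 = 338490*(-1/200442) - 395685 = -56415/33407 - 395685 = -13218705210/33407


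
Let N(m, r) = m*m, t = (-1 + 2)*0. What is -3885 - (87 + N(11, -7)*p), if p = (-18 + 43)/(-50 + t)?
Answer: -7823/2 ≈ -3911.5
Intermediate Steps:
t = 0 (t = 1*0 = 0)
N(m, r) = m²
p = -½ (p = (-18 + 43)/(-50 + 0) = 25/(-50) = 25*(-1/50) = -½ ≈ -0.50000)
-3885 - (87 + N(11, -7)*p) = -3885 - (87 + 11²*(-½)) = -3885 - (87 + 121*(-½)) = -3885 - (87 - 121/2) = -3885 - 1*53/2 = -3885 - 53/2 = -7823/2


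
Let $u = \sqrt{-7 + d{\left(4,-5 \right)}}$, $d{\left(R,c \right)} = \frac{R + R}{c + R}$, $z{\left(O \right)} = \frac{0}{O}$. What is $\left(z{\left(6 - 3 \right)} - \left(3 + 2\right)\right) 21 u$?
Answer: $- 105 i \sqrt{15} \approx - 406.66 i$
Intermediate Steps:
$z{\left(O \right)} = 0$
$d{\left(R,c \right)} = \frac{2 R}{R + c}$
$u = i \sqrt{15}$ ($u = \sqrt{-7 + 2 \cdot 4 \frac{1}{4 - 5}} = \sqrt{-7 + 2 \cdot 4 \frac{1}{-1}} = \sqrt{-7 + 2 \cdot 4 \left(-1\right)} = \sqrt{-7 - 8} = \sqrt{-15} = i \sqrt{15} \approx 3.873 i$)
$\left(z{\left(6 - 3 \right)} - \left(3 + 2\right)\right) 21 u = \left(0 - \left(3 + 2\right)\right) 21 i \sqrt{15} = \left(0 - 5\right) 21 i \sqrt{15} = \left(-5\right) 21 i \sqrt{15} = - 105 i \sqrt{15}$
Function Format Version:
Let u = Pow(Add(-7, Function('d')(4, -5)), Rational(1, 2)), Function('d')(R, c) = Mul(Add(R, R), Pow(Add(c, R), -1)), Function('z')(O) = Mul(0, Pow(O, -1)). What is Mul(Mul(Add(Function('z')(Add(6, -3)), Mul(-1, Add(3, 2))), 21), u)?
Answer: Mul(-105, I, Pow(15, Rational(1, 2))) ≈ Mul(-406.66, I)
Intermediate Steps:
Function('z')(O) = 0
Function('d')(R, c) = Mul(2, R, Pow(Add(R, c), -1)) (Function('d')(R, c) = Mul(Mul(2, R), Pow(Add(R, c), -1)) = Mul(2, R, Pow(Add(R, c), -1)))
u = Mul(I, Pow(15, Rational(1, 2))) (u = Pow(Add(-7, Mul(2, 4, Pow(Add(4, -5), -1))), Rational(1, 2)) = Pow(Add(-7, Mul(2, 4, Pow(-1, -1))), Rational(1, 2)) = Pow(Add(-7, Mul(2, 4, -1)), Rational(1, 2)) = Pow(Add(-7, -8), Rational(1, 2)) = Pow(-15, Rational(1, 2)) = Mul(I, Pow(15, Rational(1, 2))) ≈ Mul(3.8730, I))
Mul(Mul(Add(Function('z')(Add(6, -3)), Mul(-1, Add(3, 2))), 21), u) = Mul(Mul(Add(0, Mul(-1, Add(3, 2))), 21), Mul(I, Pow(15, Rational(1, 2)))) = Mul(Mul(Add(0, Mul(-1, 5)), 21), Mul(I, Pow(15, Rational(1, 2)))) = Mul(Mul(Add(0, -5), 21), Mul(I, Pow(15, Rational(1, 2)))) = Mul(Mul(-5, 21), Mul(I, Pow(15, Rational(1, 2)))) = Mul(-105, Mul(I, Pow(15, Rational(1, 2)))) = Mul(-105, I, Pow(15, Rational(1, 2)))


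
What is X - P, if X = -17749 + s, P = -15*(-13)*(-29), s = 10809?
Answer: -1285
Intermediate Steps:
P = -5655 (P = 195*(-29) = -5655)
X = -6940 (X = -17749 + 10809 = -6940)
X - P = -6940 - 1*(-5655) = -6940 + 5655 = -1285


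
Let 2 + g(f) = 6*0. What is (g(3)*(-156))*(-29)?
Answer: -9048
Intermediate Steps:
g(f) = -2 (g(f) = -2 + 6*0 = -2 + 0 = -2)
(g(3)*(-156))*(-29) = -2*(-156)*(-29) = 312*(-29) = -9048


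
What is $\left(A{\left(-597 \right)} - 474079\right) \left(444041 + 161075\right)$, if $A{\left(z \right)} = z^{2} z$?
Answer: $-129041139489232$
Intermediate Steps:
$A{\left(z \right)} = z^{3}$
$\left(A{\left(-597 \right)} - 474079\right) \left(444041 + 161075\right) = \left(\left(-597\right)^{3} - 474079\right) \left(444041 + 161075\right) = \left(-212776173 - 474079\right) 605116 = \left(-213250252\right) 605116 = -129041139489232$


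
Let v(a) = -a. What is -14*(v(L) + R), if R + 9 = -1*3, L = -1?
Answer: 154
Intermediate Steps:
R = -12 (R = -9 - 1*3 = -9 - 3 = -12)
-14*(v(L) + R) = -14*(-1*(-1) - 12) = -14*(1 - 12) = -14*(-11) = 154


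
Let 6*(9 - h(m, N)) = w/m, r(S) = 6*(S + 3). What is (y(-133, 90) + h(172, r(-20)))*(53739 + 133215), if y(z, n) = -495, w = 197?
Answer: -15633997091/172 ≈ -9.0895e+7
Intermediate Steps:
r(S) = 18 + 6*S (r(S) = 6*(3 + S) = 18 + 6*S)
h(m, N) = 9 - 197/(6*m)
(y(-133, 90) + h(172, r(-20)))*(53739 + 133215) = (-495 + (9 - 197/6/172))*(53739 + 133215) = (-495 + (9 - 197/6*1/172))*186954 = (-495 + (9 - 197/1032))*186954 = (-495 + 9091/1032)*186954 = -501749/1032*186954 = -15633997091/172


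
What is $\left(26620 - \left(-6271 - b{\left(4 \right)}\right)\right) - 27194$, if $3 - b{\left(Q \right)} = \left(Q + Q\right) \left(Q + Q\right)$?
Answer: $5636$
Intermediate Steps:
$b{\left(Q \right)} = 3 - 4 Q^{2}$ ($b{\left(Q \right)} = 3 - \left(Q + Q\right) \left(Q + Q\right) = 3 - 2 Q 2 Q = 3 - 4 Q^{2}$)
$\left(26620 - \left(-6271 - b{\left(4 \right)}\right)\right) - 27194 = \left(26620 + \left(\left(\left(\left(-46\right) 51 + \left(3 - 4 \cdot 4^{2}\right)\right) + 19 \cdot 561\right) - 2042\right)\right) - 27194 = \left(26620 + \left(\left(\left(-2346 + \left(3 - 64\right)\right) + 10659\right) - 2042\right)\right) - 27194 = \left(26620 + \left(\left(\left(-2346 - 61\right) + 10659\right) - 2042\right)\right) - 27194 = \left(26620 + \left(\left(-2407 + 10659\right) - 2042\right)\right) - 27194 = \left(26620 + \left(8252 - 2042\right)\right) - 27194 = \left(26620 + 6210\right) - 27194 = 32830 - 27194 = 5636$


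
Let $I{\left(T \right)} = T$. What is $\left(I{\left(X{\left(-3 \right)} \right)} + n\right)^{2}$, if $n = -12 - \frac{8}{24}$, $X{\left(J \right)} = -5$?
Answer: $\frac{2704}{9} \approx 300.44$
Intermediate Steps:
$n = - \frac{37}{3}$ ($n = -12 - 8 \cdot \frac{1}{24} = -12 - \frac{1}{3} = - \frac{37}{3} \approx -12.333$)
$\left(I{\left(X{\left(-3 \right)} \right)} + n\right)^{2} = \left(-5 - \frac{37}{3}\right)^{2} = \left(- \frac{52}{3}\right)^{2} = \frac{2704}{9}$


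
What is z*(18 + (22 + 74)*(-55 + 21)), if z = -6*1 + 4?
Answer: 6492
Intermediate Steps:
z = -2 (z = -6 + 4 = -2)
z*(18 + (22 + 74)*(-55 + 21)) = -2*(18 + (22 + 74)*(-55 + 21)) = -2*(18 + 96*(-34)) = -2*(18 - 3264) = -2*(-3246) = 6492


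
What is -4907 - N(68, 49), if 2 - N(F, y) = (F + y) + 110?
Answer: -4682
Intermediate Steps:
N(F, y) = -108 - F - y (N(F, y) = 2 - ((F + y) + 110) = 2 - (110 + F + y) = 2 + (-110 - F - y) = -108 - F - y)
-4907 - N(68, 49) = -4907 - (-108 - 1*68 - 1*49) = -4907 - (-108 - 68 - 49) = -4907 - 1*(-225) = -4907 + 225 = -4682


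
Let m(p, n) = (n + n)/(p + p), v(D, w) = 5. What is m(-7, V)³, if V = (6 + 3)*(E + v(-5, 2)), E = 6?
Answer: -970299/343 ≈ -2828.9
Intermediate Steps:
V = 99 (V = (6 + 3)*(6 + 5) = 9*11 = 99)
m(p, n) = n/p (m(p, n) = (2*n)/((2*p)) = (2*n)*(1/(2*p)) = n/p)
m(-7, V)³ = (99/(-7))³ = (99*(-⅐))³ = (-99/7)³ = -970299/343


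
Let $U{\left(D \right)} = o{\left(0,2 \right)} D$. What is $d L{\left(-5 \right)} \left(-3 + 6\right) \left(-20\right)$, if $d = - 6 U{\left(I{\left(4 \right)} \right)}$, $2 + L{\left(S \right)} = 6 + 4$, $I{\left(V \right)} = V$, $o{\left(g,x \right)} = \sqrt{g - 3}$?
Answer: $11520 i \sqrt{3} \approx 19953.0 i$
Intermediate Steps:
$o{\left(g,x \right)} = \sqrt{-3 + g}$
$L{\left(S \right)} = 8$ ($L{\left(S \right)} = -2 + \left(6 + 4\right) = -2 + 10 = 8$)
$U{\left(D \right)} = i D \sqrt{3}$ ($U{\left(D \right)} = \sqrt{-3 + 0} D = \sqrt{-3} D = i \sqrt{3} D = i D \sqrt{3}$)
$d = - 24 i \sqrt{3}$ ($d = - 6 i 4 \sqrt{3} = - 6 \cdot 4 i \sqrt{3} = - 24 i \sqrt{3} \approx - 41.569 i$)
$d L{\left(-5 \right)} \left(-3 + 6\right) \left(-20\right) = - 24 i \sqrt{3} \cdot 8 \left(-3 + 6\right) \left(-20\right) = - 24 i \sqrt{3} \cdot 8 \cdot 3 \left(-20\right) = - 24 i \sqrt{3} \cdot 24 \left(-20\right) = - 576 i \sqrt{3} \left(-20\right) = 11520 i \sqrt{3}$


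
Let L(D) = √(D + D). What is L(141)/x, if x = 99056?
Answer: √282/99056 ≈ 0.00016953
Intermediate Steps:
L(D) = √2*√D (L(D) = √(2*D) = √2*√D)
L(141)/x = (√2*√141)/99056 = √282*(1/99056) = √282/99056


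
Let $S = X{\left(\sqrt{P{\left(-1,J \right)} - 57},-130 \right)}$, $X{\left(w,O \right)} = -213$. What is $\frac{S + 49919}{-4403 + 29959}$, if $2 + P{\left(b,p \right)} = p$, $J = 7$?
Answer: $\frac{24853}{12778} \approx 1.945$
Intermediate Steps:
$P{\left(b,p \right)} = -2 + p$
$S = -213$
$\frac{S + 49919}{-4403 + 29959} = \frac{-213 + 49919}{-4403 + 29959} = \frac{49706}{25556} = 49706 \cdot \frac{1}{25556} = \frac{24853}{12778}$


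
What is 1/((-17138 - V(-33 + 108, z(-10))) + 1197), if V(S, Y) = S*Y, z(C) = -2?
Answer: -1/15791 ≈ -6.3327e-5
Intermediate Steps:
1/((-17138 - V(-33 + 108, z(-10))) + 1197) = 1/((-17138 - (-33 + 108)*(-2)) + 1197) = 1/((-17138 - 75*(-2)) + 1197) = 1/((-17138 - 1*(-150)) + 1197) = 1/((-17138 + 150) + 1197) = 1/(-16988 + 1197) = 1/(-15791) = -1/15791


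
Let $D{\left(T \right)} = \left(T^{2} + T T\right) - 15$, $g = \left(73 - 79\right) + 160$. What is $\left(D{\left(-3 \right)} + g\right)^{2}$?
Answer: $24649$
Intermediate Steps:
$g = 154$ ($g = -6 + 160 = 154$)
$D{\left(T \right)} = -15 + 2 T^{2}$ ($D{\left(T \right)} = \left(T^{2} + T^{2}\right) - 15 = 2 T^{2} - 15 = -15 + 2 T^{2}$)
$\left(D{\left(-3 \right)} + g\right)^{2} = \left(\left(-15 + 2 \left(-3\right)^{2}\right) + 154\right)^{2} = \left(\left(-15 + 2 \cdot 9\right) + 154\right)^{2} = \left(\left(-15 + 18\right) + 154\right)^{2} = \left(3 + 154\right)^{2} = 157^{2} = 24649$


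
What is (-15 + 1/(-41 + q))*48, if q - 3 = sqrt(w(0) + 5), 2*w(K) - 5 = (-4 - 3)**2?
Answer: -254616/353 - 48*sqrt(2)/353 ≈ -721.48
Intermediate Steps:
w(K) = 27 (w(K) = 5/2 + (-4 - 3)**2/2 = 5/2 + (1/2)*(-7)**2 = 5/2 + (1/2)*49 = 5/2 + 49/2 = 27)
q = 3 + 4*sqrt(2) (q = 3 + sqrt(27 + 5) = 3 + sqrt(32) = 3 + 4*sqrt(2) ≈ 8.6569)
(-15 + 1/(-41 + q))*48 = (-15 + 1/(-41 + (3 + 4*sqrt(2))))*48 = (-15 + 1/(-38 + 4*sqrt(2)))*48 = -720 + 48/(-38 + 4*sqrt(2))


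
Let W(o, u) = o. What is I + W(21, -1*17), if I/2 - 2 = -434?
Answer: -843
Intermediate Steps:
I = -864 (I = 4 + 2*(-434) = 4 - 868 = -864)
I + W(21, -1*17) = -864 + 21 = -843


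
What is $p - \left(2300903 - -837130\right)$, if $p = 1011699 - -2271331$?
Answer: $144997$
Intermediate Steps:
$p = 3283030$ ($p = 1011699 + 2271331 = 3283030$)
$p - \left(2300903 - -837130\right) = 3283030 - \left(2300903 - -837130\right) = 3283030 - \left(2300903 + 837130\right) = 3283030 - 3138033 = 144997$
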